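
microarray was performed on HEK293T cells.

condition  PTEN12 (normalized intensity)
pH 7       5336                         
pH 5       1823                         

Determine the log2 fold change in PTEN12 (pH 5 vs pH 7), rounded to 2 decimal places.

-1.55

Fold change = 1823 / 5336 = 0.3416
log2(0.3416) = -1.549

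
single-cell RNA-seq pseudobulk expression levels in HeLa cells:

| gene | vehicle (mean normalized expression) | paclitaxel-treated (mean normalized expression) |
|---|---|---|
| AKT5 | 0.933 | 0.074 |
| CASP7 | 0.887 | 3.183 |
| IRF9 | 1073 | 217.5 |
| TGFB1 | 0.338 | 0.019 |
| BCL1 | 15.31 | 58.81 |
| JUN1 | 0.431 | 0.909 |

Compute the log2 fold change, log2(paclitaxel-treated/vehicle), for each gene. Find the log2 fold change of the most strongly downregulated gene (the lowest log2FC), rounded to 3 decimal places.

log2(0.074/0.933) = -3.656  (AKT5)
log2(3.183/0.887) = 1.843  (CASP7)
log2(217.5/1073) = -2.303  (IRF9)
log2(0.019/0.338) = -4.153  (TGFB1)
log2(58.81/15.31) = 1.942  (BCL1)
log2(0.909/0.431) = 1.077  (JUN1)
TGFB1 is most strongly downregulated.

-4.153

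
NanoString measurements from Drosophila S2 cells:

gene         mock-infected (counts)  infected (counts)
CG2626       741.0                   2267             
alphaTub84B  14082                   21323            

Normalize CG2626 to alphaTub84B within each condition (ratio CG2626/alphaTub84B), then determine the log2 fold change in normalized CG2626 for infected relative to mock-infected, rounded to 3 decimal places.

1.015

CG2626/alphaTub84B (mock-infected) = 741.0 / 14082 = 0.05262
CG2626/alphaTub84B (infected) = 2267 / 21323 = 0.10632
Fold change = 0.10632 / 0.05262 = 2.0205
log2(2.0205) = 1.0147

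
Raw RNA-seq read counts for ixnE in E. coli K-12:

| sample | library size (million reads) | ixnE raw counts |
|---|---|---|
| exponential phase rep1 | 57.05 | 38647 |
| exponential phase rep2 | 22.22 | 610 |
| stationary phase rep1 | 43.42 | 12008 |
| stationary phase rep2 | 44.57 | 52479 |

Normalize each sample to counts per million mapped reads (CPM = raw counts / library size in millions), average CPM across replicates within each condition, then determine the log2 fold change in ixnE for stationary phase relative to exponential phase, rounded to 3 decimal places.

1.045

CPM(exponential phase rep1) = 38647 / 57.05 = 677.4233
CPM(exponential phase rep2) = 610 / 22.22 = 27.4527
CPM(stationary phase rep1) = 12008 / 43.42 = 276.5546
CPM(stationary phase rep2) = 52479 / 44.57 = 1177.4512
mean CPM(exponential phase) = 352.4380; mean CPM(stationary phase) = 727.0029
Fold change = 727.0029 / 352.4380 = 2.06278
log2(2.06278) = 1.0446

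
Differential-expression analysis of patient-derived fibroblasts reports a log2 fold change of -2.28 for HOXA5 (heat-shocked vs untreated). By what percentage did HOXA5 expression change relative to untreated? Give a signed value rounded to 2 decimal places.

-79.41%

Fold change = 2^(-2.28) = 0.2059
Percent change = (FC − 1) × 100% = (0.2059 − 1) × 100 = -79.41%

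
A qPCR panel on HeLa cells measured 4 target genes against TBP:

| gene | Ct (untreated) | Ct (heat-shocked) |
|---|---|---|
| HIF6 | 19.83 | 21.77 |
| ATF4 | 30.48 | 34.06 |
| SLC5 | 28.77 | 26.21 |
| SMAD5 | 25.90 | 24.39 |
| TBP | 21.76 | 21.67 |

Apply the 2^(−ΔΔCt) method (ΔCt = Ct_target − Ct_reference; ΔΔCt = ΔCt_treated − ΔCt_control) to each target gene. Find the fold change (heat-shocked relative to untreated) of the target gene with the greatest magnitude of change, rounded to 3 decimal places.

0.079

HIF6: ΔΔCt = (21.77−21.67) − (19.83−21.76) = 0.10 − (-1.93) = 2.03; fold change = 2^-2.03 = 0.245
ATF4: ΔΔCt = (34.06−21.67) − (30.48−21.76) = 12.39 − 8.72 = 3.67; fold change = 2^-3.67 = 0.079
SLC5: ΔΔCt = (26.21−21.67) − (28.77−21.76) = 4.54 − 7.01 = -2.47; fold change = 2^2.47 = 5.540
SMAD5: ΔΔCt = (24.39−21.67) − (25.90−21.76) = 2.72 − 4.14 = -1.42; fold change = 2^1.42 = 2.676
ATF4 has the largest |ΔΔCt| = 3.67.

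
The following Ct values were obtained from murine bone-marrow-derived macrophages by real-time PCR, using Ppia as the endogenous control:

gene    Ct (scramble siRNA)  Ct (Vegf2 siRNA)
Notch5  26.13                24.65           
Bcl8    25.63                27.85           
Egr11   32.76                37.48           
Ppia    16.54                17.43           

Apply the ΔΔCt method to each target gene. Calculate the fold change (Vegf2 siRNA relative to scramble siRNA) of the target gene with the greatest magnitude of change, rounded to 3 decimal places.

Notch5: ΔΔCt = (24.65−17.43) − (26.13−16.54) = 7.22 − 9.59 = -2.37; fold change = 2^2.37 = 5.169
Bcl8: ΔΔCt = (27.85−17.43) − (25.63−16.54) = 10.42 − 9.09 = 1.33; fold change = 2^-1.33 = 0.398
Egr11: ΔΔCt = (37.48−17.43) − (32.76−16.54) = 20.05 − 16.22 = 3.83; fold change = 2^-3.83 = 0.070
Egr11 has the largest |ΔΔCt| = 3.83.

0.070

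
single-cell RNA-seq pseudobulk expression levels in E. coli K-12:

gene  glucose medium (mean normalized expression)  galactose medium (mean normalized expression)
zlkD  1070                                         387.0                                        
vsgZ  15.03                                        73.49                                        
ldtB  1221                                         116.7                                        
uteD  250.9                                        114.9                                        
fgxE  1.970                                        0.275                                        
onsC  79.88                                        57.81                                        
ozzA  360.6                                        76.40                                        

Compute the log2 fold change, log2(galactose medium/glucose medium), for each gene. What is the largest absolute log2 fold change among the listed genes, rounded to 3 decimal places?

3.387

log2(387.0/1070) = -1.467  (zlkD)
log2(73.49/15.03) = 2.290  (vsgZ)
log2(116.7/1221) = -3.387  (ldtB)
log2(114.9/250.9) = -1.127  (uteD)
log2(0.275/1.970) = -2.841  (fgxE)
log2(57.81/79.88) = -0.467  (onsC)
log2(76.40/360.6) = -2.239  (ozzA)
The largest magnitude belongs to ldtB.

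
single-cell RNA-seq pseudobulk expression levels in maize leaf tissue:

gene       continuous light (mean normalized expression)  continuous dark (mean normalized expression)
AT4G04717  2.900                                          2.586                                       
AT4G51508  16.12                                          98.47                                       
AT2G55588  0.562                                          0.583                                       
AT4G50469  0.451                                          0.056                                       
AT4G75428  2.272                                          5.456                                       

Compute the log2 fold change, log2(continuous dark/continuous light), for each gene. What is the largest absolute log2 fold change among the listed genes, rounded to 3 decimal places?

log2(2.586/2.900) = -0.165  (AT4G04717)
log2(98.47/16.12) = 2.611  (AT4G51508)
log2(0.583/0.562) = 0.053  (AT2G55588)
log2(0.056/0.451) = -3.010  (AT4G50469)
log2(5.456/2.272) = 1.264  (AT4G75428)
The largest magnitude belongs to AT4G50469.

3.010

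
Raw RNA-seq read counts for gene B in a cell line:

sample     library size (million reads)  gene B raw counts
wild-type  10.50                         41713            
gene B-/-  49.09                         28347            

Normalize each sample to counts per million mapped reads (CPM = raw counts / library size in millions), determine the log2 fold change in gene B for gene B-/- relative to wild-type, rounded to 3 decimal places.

CPM(wild-type) = 41713 / 10.50 = 3972.6667
CPM(gene B-/-) = 28347 / 49.09 = 577.4496
Fold change = 577.4496 / 3972.6667 = 0.14536
log2(0.14536) = -2.7823

-2.782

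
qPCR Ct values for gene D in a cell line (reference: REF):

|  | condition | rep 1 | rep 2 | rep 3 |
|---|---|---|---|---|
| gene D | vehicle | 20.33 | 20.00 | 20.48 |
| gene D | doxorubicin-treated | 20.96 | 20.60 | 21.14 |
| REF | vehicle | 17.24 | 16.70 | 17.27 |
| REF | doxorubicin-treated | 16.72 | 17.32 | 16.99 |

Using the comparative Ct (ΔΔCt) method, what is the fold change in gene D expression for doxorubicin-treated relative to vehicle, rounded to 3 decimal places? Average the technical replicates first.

0.620

Mean Ct: gene D vehicle 20.270; gene D doxorubicin-treated 20.900; REF vehicle 17.070; REF doxorubicin-treated 17.010
ΔCt(vehicle) = 20.270 − 17.070 = 3.200
ΔCt(doxorubicin-treated) = 20.900 − 17.010 = 3.890
ΔΔCt = 3.890 − 3.200 = 0.690
Fold change = 2^(−0.690) = 0.6199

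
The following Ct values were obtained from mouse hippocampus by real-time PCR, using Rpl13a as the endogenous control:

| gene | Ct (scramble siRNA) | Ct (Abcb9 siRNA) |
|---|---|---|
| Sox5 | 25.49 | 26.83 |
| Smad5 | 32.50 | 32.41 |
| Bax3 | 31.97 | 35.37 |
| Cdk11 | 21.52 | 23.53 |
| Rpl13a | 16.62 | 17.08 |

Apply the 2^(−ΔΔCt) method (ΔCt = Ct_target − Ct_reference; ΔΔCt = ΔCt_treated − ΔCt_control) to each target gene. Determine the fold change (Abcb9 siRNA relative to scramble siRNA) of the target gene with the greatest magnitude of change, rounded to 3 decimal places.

0.130

Sox5: ΔΔCt = (26.83−17.08) − (25.49−16.62) = 9.75 − 8.87 = 0.88; fold change = 2^-0.88 = 0.543
Smad5: ΔΔCt = (32.41−17.08) − (32.50−16.62) = 15.33 − 15.88 = -0.55; fold change = 2^0.55 = 1.464
Bax3: ΔΔCt = (35.37−17.08) − (31.97−16.62) = 18.29 − 15.35 = 2.94; fold change = 2^-2.94 = 0.130
Cdk11: ΔΔCt = (23.53−17.08) − (21.52−16.62) = 6.45 − 4.90 = 1.55; fold change = 2^-1.55 = 0.342
Bax3 has the largest |ΔΔCt| = 2.94.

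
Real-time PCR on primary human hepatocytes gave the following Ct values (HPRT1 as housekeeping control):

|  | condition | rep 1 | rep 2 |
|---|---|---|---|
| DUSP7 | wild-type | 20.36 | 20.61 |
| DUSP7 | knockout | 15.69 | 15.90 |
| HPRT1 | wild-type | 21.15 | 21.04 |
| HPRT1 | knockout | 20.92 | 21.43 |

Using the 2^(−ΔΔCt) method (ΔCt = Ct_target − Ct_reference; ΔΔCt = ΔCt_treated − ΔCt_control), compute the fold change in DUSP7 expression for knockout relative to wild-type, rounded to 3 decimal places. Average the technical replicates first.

Mean Ct: DUSP7 wild-type 20.485; DUSP7 knockout 15.795; HPRT1 wild-type 21.095; HPRT1 knockout 21.175
ΔCt(wild-type) = 20.485 − 21.095 = -0.610
ΔCt(knockout) = 15.795 − 21.175 = -5.380
ΔΔCt = -5.380 − (-0.610) = -4.770
Fold change = 2^(−(-4.770)) = 2^4.770 = 27.2843

27.284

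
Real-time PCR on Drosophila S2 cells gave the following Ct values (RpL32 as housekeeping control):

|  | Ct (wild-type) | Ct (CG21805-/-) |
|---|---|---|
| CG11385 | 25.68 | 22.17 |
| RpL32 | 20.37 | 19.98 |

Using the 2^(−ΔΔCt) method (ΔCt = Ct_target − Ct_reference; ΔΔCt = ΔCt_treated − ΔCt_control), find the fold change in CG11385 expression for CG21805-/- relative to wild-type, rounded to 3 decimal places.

8.694

ΔCt(wild-type) = 25.680 − 20.370 = 5.310
ΔCt(CG21805-/-) = 22.170 − 19.980 = 2.190
ΔΔCt = 2.190 − 5.310 = -3.120
Fold change = 2^(−(-3.120)) = 2^3.120 = 8.6939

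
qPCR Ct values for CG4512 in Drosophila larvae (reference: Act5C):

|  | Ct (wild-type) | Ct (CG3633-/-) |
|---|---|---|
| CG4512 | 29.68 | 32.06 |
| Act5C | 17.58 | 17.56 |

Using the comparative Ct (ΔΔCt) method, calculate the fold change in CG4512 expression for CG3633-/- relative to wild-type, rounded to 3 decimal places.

0.189

ΔCt(wild-type) = 29.680 − 17.580 = 12.100
ΔCt(CG3633-/-) = 32.060 − 17.560 = 14.500
ΔΔCt = 14.500 − 12.100 = 2.400
Fold change = 2^(−2.400) = 0.1895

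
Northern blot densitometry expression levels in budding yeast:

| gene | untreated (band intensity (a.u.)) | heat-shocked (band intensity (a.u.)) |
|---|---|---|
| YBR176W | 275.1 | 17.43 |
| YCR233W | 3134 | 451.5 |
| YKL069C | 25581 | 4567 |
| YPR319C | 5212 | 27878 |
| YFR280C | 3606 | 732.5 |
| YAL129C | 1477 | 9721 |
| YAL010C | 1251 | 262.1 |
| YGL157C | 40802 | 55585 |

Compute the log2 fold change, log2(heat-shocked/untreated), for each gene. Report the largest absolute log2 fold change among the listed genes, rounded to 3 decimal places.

log2(17.43/275.1) = -3.980  (YBR176W)
log2(451.5/3134) = -2.795  (YCR233W)
log2(4567/25581) = -2.486  (YKL069C)
log2(27878/5212) = 2.419  (YPR319C)
log2(732.5/3606) = -2.299  (YFR280C)
log2(9721/1477) = 2.718  (YAL129C)
log2(262.1/1251) = -2.255  (YAL010C)
log2(55585/40802) = 0.446  (YGL157C)
The largest magnitude belongs to YBR176W.

3.980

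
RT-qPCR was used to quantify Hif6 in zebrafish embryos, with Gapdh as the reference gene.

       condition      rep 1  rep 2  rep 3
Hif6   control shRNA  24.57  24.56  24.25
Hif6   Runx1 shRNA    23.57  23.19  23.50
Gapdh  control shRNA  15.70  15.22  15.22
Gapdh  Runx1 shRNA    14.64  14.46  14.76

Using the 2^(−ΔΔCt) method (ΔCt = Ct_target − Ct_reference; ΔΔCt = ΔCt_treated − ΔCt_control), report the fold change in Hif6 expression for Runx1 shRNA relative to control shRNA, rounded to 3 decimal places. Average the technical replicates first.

Mean Ct: Hif6 control shRNA 24.460; Hif6 Runx1 shRNA 23.420; Gapdh control shRNA 15.380; Gapdh Runx1 shRNA 14.620
ΔCt(control shRNA) = 24.460 − 15.380 = 9.080
ΔCt(Runx1 shRNA) = 23.420 − 14.620 = 8.800
ΔΔCt = 8.800 − 9.080 = -0.280
Fold change = 2^(−(-0.280)) = 2^0.280 = 1.2142

1.214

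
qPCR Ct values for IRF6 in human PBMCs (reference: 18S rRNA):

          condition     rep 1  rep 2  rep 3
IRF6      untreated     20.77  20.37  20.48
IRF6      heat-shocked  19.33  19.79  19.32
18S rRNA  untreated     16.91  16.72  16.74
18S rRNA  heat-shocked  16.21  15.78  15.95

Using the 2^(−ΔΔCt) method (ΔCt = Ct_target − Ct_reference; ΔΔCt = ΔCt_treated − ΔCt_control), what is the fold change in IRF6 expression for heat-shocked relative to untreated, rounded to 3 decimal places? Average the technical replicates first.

1.189

Mean Ct: IRF6 untreated 20.540; IRF6 heat-shocked 19.480; 18S rRNA untreated 16.790; 18S rRNA heat-shocked 15.980
ΔCt(untreated) = 20.540 − 16.790 = 3.750
ΔCt(heat-shocked) = 19.480 − 15.980 = 3.500
ΔΔCt = 3.500 − 3.750 = -0.250
Fold change = 2^(−(-0.250)) = 2^0.250 = 1.1892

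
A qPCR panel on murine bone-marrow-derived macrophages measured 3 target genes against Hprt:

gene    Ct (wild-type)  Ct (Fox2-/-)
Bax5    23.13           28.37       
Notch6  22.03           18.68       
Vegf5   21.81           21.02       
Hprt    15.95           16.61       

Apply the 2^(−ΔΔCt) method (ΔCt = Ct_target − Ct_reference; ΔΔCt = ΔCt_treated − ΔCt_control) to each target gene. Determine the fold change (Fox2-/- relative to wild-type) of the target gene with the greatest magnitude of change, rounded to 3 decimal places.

0.042

Bax5: ΔΔCt = (28.37−16.61) − (23.13−15.95) = 11.76 − 7.18 = 4.58; fold change = 2^-4.58 = 0.042
Notch6: ΔΔCt = (18.68−16.61) − (22.03−15.95) = 2.07 − 6.08 = -4.01; fold change = 2^4.01 = 16.111
Vegf5: ΔΔCt = (21.02−16.61) − (21.81−15.95) = 4.41 − 5.86 = -1.45; fold change = 2^1.45 = 2.732
Bax5 has the largest |ΔΔCt| = 4.58.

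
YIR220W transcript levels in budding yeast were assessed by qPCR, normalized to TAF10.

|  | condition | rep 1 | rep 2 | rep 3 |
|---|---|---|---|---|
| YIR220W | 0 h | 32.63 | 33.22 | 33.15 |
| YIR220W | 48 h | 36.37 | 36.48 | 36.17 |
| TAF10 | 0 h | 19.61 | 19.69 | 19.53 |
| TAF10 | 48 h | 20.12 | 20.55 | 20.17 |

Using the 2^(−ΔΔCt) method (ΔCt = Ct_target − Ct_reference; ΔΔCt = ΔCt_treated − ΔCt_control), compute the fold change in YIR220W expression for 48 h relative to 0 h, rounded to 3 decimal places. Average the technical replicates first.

Mean Ct: YIR220W 0 h 33.000; YIR220W 48 h 36.340; TAF10 0 h 19.610; TAF10 48 h 20.280
ΔCt(0 h) = 33.000 − 19.610 = 13.390
ΔCt(48 h) = 36.340 − 20.280 = 16.060
ΔΔCt = 16.060 − 13.390 = 2.670
Fold change = 2^(−2.670) = 0.1571

0.157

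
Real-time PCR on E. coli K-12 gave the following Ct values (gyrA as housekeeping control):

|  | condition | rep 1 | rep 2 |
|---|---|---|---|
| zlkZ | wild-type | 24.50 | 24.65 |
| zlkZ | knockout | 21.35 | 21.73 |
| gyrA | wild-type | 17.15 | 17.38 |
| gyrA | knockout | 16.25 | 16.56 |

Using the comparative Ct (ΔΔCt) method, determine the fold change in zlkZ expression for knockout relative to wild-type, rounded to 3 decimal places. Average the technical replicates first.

Mean Ct: zlkZ wild-type 24.575; zlkZ knockout 21.540; gyrA wild-type 17.265; gyrA knockout 16.405
ΔCt(wild-type) = 24.575 − 17.265 = 7.310
ΔCt(knockout) = 21.540 − 16.405 = 5.135
ΔΔCt = 5.135 − 7.310 = -2.175
Fold change = 2^(−(-2.175)) = 2^2.175 = 4.5159

4.516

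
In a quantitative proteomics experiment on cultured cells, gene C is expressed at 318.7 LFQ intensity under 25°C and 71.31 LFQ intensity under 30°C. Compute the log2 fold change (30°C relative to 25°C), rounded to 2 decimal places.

Fold change = 71.31 / 318.7 = 0.2238
log2(0.2238) = -2.160

-2.16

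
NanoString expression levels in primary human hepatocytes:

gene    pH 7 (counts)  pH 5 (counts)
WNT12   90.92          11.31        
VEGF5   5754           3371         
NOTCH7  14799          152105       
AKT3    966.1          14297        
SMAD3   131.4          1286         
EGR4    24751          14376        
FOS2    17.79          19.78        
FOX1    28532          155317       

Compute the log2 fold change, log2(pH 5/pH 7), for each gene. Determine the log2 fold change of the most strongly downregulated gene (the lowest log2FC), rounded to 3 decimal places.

-3.007

log2(11.31/90.92) = -3.007  (WNT12)
log2(3371/5754) = -0.771  (VEGF5)
log2(152105/14799) = 3.361  (NOTCH7)
log2(14297/966.1) = 3.887  (AKT3)
log2(1286/131.4) = 3.291  (SMAD3)
log2(14376/24751) = -0.784  (EGR4)
log2(19.78/17.79) = 0.153  (FOS2)
log2(155317/28532) = 2.445  (FOX1)
WNT12 is most strongly downregulated.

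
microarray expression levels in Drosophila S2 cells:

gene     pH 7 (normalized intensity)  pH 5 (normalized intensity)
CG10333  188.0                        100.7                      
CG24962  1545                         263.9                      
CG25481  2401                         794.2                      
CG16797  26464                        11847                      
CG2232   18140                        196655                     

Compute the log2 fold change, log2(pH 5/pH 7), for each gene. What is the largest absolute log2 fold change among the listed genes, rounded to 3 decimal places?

3.438

log2(100.7/188.0) = -0.901  (CG10333)
log2(263.9/1545) = -2.550  (CG24962)
log2(794.2/2401) = -1.596  (CG25481)
log2(11847/26464) = -1.160  (CG16797)
log2(196655/18140) = 3.438  (CG2232)
The largest magnitude belongs to CG2232.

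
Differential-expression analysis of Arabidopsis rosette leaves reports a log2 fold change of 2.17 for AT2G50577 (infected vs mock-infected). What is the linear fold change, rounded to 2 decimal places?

4.50

Fold change = 2^(2.17) = 4.500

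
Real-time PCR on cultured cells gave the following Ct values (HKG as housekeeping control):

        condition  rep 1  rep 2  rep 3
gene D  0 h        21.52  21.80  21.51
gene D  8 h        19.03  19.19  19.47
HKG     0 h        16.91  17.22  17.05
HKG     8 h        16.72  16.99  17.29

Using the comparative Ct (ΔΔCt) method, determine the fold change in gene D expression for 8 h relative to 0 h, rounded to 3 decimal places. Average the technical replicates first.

4.993

Mean Ct: gene D 0 h 21.610; gene D 8 h 19.230; HKG 0 h 17.060; HKG 8 h 17.000
ΔCt(0 h) = 21.610 − 17.060 = 4.550
ΔCt(8 h) = 19.230 − 17.000 = 2.230
ΔΔCt = 2.230 − 4.550 = -2.320
Fold change = 2^(−(-2.320)) = 2^2.320 = 4.9933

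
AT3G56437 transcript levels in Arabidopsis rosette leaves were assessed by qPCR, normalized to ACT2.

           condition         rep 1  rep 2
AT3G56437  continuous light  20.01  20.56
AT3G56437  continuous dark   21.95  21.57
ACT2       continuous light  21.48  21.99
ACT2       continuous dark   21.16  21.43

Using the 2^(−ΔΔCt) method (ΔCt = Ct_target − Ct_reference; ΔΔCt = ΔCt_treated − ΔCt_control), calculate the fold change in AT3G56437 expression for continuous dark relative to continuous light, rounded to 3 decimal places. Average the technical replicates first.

0.265

Mean Ct: AT3G56437 continuous light 20.285; AT3G56437 continuous dark 21.760; ACT2 continuous light 21.735; ACT2 continuous dark 21.295
ΔCt(continuous light) = 20.285 − 21.735 = -1.450
ΔCt(continuous dark) = 21.760 − 21.295 = 0.465
ΔΔCt = 0.465 − (-1.450) = 1.915
Fold change = 2^(−1.915) = 0.2652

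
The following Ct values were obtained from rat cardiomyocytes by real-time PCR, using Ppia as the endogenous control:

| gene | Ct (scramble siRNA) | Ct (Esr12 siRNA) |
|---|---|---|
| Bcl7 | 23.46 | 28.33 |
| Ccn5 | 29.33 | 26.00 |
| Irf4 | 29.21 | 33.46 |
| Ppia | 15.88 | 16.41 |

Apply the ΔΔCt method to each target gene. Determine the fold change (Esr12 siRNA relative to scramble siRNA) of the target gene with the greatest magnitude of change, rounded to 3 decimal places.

0.049

Bcl7: ΔΔCt = (28.33−16.41) − (23.46−15.88) = 11.92 − 7.58 = 4.34; fold change = 2^-4.34 = 0.049
Ccn5: ΔΔCt = (26.00−16.41) − (29.33−15.88) = 9.59 − 13.45 = -3.86; fold change = 2^3.86 = 14.520
Irf4: ΔΔCt = (33.46−16.41) − (29.21−15.88) = 17.05 − 13.33 = 3.72; fold change = 2^-3.72 = 0.076
Bcl7 has the largest |ΔΔCt| = 4.34.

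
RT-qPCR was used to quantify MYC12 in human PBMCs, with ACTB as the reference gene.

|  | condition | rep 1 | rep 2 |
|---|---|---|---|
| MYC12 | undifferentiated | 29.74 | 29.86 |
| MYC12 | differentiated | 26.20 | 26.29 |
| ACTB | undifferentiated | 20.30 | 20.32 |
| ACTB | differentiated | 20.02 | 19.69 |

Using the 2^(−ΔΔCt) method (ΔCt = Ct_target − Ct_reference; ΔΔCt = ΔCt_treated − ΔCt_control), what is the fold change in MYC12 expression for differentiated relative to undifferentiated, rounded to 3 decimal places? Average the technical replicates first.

8.574

Mean Ct: MYC12 undifferentiated 29.800; MYC12 differentiated 26.245; ACTB undifferentiated 20.310; ACTB differentiated 19.855
ΔCt(undifferentiated) = 29.800 − 20.310 = 9.490
ΔCt(differentiated) = 26.245 − 19.855 = 6.390
ΔΔCt = 6.390 − 9.490 = -3.100
Fold change = 2^(−(-3.100)) = 2^3.100 = 8.5742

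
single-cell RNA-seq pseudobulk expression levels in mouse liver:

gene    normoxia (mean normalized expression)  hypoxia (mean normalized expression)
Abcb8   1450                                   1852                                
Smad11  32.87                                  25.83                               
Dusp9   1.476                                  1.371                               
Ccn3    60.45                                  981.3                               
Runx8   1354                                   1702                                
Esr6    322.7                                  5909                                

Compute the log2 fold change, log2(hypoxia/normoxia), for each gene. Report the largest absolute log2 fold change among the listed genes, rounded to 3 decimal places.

4.195

log2(1852/1450) = 0.353  (Abcb8)
log2(25.83/32.87) = -0.348  (Smad11)
log2(1.371/1.476) = -0.106  (Dusp9)
log2(981.3/60.45) = 4.021  (Ccn3)
log2(1702/1354) = 0.330  (Runx8)
log2(5909/322.7) = 4.195  (Esr6)
The largest magnitude belongs to Esr6.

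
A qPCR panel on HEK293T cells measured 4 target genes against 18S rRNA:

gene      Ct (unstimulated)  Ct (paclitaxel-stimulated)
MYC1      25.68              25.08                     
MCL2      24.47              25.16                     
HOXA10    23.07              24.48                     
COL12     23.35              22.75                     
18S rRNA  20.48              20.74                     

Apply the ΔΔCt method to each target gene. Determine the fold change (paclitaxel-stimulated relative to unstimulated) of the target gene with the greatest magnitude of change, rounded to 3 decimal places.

0.451

MYC1: ΔΔCt = (25.08−20.74) − (25.68−20.48) = 4.34 − 5.20 = -0.86; fold change = 2^0.86 = 1.815
MCL2: ΔΔCt = (25.16−20.74) − (24.47−20.48) = 4.42 − 3.99 = 0.43; fold change = 2^-0.43 = 0.742
HOXA10: ΔΔCt = (24.48−20.74) − (23.07−20.48) = 3.74 − 2.59 = 1.15; fold change = 2^-1.15 = 0.451
COL12: ΔΔCt = (22.75−20.74) − (23.35−20.48) = 2.01 − 2.87 = -0.86; fold change = 2^0.86 = 1.815
HOXA10 has the largest |ΔΔCt| = 1.15.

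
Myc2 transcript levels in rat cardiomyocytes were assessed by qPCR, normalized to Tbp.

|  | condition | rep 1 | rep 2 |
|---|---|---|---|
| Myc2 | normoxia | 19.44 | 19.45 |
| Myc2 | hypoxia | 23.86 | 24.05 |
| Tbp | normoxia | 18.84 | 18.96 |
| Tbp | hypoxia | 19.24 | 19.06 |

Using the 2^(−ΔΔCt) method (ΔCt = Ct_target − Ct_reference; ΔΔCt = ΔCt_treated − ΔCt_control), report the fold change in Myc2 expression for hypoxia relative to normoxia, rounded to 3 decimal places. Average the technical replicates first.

0.052

Mean Ct: Myc2 normoxia 19.445; Myc2 hypoxia 23.955; Tbp normoxia 18.900; Tbp hypoxia 19.150
ΔCt(normoxia) = 19.445 − 18.900 = 0.545
ΔCt(hypoxia) = 23.955 − 19.150 = 4.805
ΔΔCt = 4.805 − 0.545 = 4.260
Fold change = 2^(−4.260) = 0.0522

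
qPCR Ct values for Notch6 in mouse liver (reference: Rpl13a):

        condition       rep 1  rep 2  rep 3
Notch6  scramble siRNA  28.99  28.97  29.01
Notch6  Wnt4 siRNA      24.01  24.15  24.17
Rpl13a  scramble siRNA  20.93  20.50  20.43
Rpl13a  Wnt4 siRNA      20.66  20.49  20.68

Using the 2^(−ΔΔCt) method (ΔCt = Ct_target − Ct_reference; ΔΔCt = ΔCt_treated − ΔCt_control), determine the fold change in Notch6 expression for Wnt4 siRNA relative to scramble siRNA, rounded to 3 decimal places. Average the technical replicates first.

Mean Ct: Notch6 scramble siRNA 28.990; Notch6 Wnt4 siRNA 24.110; Rpl13a scramble siRNA 20.620; Rpl13a Wnt4 siRNA 20.610
ΔCt(scramble siRNA) = 28.990 − 20.620 = 8.370
ΔCt(Wnt4 siRNA) = 24.110 − 20.610 = 3.500
ΔΔCt = 3.500 − 8.370 = -4.870
Fold change = 2^(−(-4.870)) = 2^4.870 = 29.2426

29.243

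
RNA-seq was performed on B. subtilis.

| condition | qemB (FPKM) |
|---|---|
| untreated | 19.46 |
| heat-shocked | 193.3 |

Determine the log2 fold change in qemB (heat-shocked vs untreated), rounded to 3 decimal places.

Fold change = 193.3 / 19.46 = 9.9332
log2(9.9332) = 3.3123

3.312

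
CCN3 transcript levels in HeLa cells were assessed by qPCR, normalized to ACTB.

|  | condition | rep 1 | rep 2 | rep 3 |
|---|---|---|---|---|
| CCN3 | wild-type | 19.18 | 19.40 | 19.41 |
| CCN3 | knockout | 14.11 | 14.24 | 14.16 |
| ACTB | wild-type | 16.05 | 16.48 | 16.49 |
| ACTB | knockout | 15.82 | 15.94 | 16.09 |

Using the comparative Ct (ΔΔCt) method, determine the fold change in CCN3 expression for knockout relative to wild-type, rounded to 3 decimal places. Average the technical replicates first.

Mean Ct: CCN3 wild-type 19.330; CCN3 knockout 14.170; ACTB wild-type 16.340; ACTB knockout 15.950
ΔCt(wild-type) = 19.330 − 16.340 = 2.990
ΔCt(knockout) = 14.170 − 15.950 = -1.780
ΔΔCt = -1.780 − 2.990 = -4.770
Fold change = 2^(−(-4.770)) = 2^4.770 = 27.2843

27.284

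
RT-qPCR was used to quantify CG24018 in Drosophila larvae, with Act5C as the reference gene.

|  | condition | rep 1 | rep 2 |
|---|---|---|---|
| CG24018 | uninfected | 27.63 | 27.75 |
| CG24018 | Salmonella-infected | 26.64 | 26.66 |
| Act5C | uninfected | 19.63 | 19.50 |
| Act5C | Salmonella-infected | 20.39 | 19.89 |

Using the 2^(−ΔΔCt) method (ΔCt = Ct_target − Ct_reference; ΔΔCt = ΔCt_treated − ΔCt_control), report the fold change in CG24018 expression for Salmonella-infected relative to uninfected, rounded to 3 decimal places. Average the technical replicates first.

3.063

Mean Ct: CG24018 uninfected 27.690; CG24018 Salmonella-infected 26.650; Act5C uninfected 19.565; Act5C Salmonella-infected 20.140
ΔCt(uninfected) = 27.690 − 19.565 = 8.125
ΔCt(Salmonella-infected) = 26.650 − 20.140 = 6.510
ΔΔCt = 6.510 − 8.125 = -1.615
Fold change = 2^(−(-1.615)) = 2^1.615 = 3.0631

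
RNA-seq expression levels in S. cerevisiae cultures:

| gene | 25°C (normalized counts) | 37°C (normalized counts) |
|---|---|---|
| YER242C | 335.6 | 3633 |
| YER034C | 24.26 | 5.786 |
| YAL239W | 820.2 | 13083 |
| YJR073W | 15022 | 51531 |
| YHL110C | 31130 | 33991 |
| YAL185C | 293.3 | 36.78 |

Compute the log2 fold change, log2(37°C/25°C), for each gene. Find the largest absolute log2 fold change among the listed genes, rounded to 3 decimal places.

log2(3633/335.6) = 3.436  (YER242C)
log2(5.786/24.26) = -2.068  (YER034C)
log2(13083/820.2) = 3.996  (YAL239W)
log2(51531/15022) = 1.778  (YJR073W)
log2(33991/31130) = 0.127  (YHL110C)
log2(36.78/293.3) = -2.995  (YAL185C)
The largest magnitude belongs to YAL239W.

3.996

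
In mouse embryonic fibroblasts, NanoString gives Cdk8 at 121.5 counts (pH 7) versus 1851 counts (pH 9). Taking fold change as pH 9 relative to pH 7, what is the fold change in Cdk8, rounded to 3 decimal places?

15.235

Fold change = 1851 / 121.5 = 15.2346
Cdk8 is upregulated.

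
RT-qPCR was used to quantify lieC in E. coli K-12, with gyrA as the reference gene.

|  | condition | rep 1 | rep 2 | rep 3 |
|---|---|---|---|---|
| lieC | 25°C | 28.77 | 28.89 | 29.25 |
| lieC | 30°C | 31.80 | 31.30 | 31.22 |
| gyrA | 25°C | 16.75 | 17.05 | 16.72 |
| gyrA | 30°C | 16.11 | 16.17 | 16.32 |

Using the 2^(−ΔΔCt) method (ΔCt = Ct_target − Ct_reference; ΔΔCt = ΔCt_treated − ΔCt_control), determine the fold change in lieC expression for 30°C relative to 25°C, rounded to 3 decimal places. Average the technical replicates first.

0.116

Mean Ct: lieC 25°C 28.970; lieC 30°C 31.440; gyrA 25°C 16.840; gyrA 30°C 16.200
ΔCt(25°C) = 28.970 − 16.840 = 12.130
ΔCt(30°C) = 31.440 − 16.200 = 15.240
ΔΔCt = 15.240 − 12.130 = 3.110
Fold change = 2^(−3.110) = 0.1158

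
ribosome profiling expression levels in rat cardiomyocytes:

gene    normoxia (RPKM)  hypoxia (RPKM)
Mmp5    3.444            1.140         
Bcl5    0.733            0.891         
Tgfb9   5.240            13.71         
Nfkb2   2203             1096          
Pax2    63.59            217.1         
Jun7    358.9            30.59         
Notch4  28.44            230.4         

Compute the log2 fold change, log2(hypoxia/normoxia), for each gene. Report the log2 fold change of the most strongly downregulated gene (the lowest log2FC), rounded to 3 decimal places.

log2(1.140/3.444) = -1.595  (Mmp5)
log2(0.891/0.733) = 0.282  (Bcl5)
log2(13.71/5.240) = 1.388  (Tgfb9)
log2(1096/2203) = -1.007  (Nfkb2)
log2(217.1/63.59) = 1.771  (Pax2)
log2(30.59/358.9) = -3.552  (Jun7)
log2(230.4/28.44) = 3.018  (Notch4)
Jun7 is most strongly downregulated.

-3.552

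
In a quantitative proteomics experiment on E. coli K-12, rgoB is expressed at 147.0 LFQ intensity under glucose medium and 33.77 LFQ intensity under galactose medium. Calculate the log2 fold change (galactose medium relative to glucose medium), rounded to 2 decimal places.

-2.12

Fold change = 33.77 / 147.0 = 0.2297
log2(0.2297) = -2.122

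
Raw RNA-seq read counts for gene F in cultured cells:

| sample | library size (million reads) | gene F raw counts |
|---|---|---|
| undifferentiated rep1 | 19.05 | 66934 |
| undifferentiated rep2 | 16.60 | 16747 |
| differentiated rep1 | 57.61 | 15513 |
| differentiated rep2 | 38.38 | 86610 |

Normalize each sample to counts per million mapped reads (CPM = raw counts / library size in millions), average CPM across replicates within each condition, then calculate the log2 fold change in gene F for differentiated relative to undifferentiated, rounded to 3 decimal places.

CPM(undifferentiated rep1) = 66934 / 19.05 = 3513.5958
CPM(undifferentiated rep2) = 16747 / 16.60 = 1008.8554
CPM(differentiated rep1) = 15513 / 57.61 = 269.2762
CPM(differentiated rep2) = 86610 / 38.38 = 2256.6441
mean CPM(undifferentiated) = 2261.2256; mean CPM(differentiated) = 1262.9601
Fold change = 1262.9601 / 2261.2256 = 0.55853
log2(0.55853) = -0.8403

-0.840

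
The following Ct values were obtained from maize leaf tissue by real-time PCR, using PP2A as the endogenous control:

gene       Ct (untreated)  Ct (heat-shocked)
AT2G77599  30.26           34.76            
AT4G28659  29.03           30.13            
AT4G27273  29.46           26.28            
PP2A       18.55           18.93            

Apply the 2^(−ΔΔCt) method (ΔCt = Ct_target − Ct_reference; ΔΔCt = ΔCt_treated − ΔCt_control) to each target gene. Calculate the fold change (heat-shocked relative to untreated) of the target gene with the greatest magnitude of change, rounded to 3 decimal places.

0.058

AT2G77599: ΔΔCt = (34.76−18.93) − (30.26−18.55) = 15.83 − 11.71 = 4.12; fold change = 2^-4.12 = 0.058
AT4G28659: ΔΔCt = (30.13−18.93) − (29.03−18.55) = 11.20 − 10.48 = 0.72; fold change = 2^-0.72 = 0.607
AT4G27273: ΔΔCt = (26.28−18.93) − (29.46−18.55) = 7.35 − 10.91 = -3.56; fold change = 2^3.56 = 11.794
AT2G77599 has the largest |ΔΔCt| = 4.12.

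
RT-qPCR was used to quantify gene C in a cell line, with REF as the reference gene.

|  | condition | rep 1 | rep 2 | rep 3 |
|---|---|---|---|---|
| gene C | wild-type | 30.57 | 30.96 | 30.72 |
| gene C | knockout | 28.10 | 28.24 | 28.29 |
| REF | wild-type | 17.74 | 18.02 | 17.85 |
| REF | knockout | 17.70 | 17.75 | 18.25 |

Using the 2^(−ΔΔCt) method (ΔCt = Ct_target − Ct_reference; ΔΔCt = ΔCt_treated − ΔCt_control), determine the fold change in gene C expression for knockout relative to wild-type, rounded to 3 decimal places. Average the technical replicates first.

Mean Ct: gene C wild-type 30.750; gene C knockout 28.210; REF wild-type 17.870; REF knockout 17.900
ΔCt(wild-type) = 30.750 − 17.870 = 12.880
ΔCt(knockout) = 28.210 − 17.900 = 10.310
ΔΔCt = 10.310 − 12.880 = -2.570
Fold change = 2^(−(-2.570)) = 2^2.570 = 5.9381

5.938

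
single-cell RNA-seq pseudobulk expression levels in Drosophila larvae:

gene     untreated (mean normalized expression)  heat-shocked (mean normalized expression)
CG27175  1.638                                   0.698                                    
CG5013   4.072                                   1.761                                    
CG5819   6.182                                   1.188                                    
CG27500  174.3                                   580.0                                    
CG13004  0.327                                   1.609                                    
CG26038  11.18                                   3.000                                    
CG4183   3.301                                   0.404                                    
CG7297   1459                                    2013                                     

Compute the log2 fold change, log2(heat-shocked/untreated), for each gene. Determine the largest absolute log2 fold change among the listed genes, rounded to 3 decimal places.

log2(0.698/1.638) = -1.231  (CG27175)
log2(1.761/4.072) = -1.209  (CG5013)
log2(1.188/6.182) = -2.380  (CG5819)
log2(580.0/174.3) = 1.734  (CG27500)
log2(1.609/0.327) = 2.299  (CG13004)
log2(3.000/11.18) = -1.898  (CG26038)
log2(0.404/3.301) = -3.030  (CG4183)
log2(2013/1459) = 0.464  (CG7297)
The largest magnitude belongs to CG4183.

3.030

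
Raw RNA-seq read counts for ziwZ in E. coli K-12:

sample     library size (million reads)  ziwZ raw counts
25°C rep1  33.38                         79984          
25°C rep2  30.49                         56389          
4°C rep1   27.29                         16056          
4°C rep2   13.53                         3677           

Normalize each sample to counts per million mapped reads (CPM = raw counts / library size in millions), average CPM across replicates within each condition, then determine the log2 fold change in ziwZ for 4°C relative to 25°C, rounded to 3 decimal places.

-2.303

CPM(25°C rep1) = 79984 / 33.38 = 2396.1654
CPM(25°C rep2) = 56389 / 30.49 = 1849.4260
CPM(4°C rep1) = 16056 / 27.29 = 588.3474
CPM(4°C rep2) = 3677 / 13.53 = 271.7664
mean CPM(25°C) = 2122.7957; mean CPM(4°C) = 430.0569
Fold change = 430.0569 / 2122.7957 = 0.20259
log2(0.20259) = -2.3034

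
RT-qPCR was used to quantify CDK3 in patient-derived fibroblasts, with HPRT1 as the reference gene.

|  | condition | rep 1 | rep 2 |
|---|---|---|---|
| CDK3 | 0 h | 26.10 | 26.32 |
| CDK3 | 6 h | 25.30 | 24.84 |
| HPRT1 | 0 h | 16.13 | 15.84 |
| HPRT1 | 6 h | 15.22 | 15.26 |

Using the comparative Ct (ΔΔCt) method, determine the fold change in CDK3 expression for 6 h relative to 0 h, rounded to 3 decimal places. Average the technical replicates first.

Mean Ct: CDK3 0 h 26.210; CDK3 6 h 25.070; HPRT1 0 h 15.985; HPRT1 6 h 15.240
ΔCt(0 h) = 26.210 − 15.985 = 10.225
ΔCt(6 h) = 25.070 − 15.240 = 9.830
ΔΔCt = 9.830 − 10.225 = -0.395
Fold change = 2^(−(-0.395)) = 2^0.395 = 1.3149

1.315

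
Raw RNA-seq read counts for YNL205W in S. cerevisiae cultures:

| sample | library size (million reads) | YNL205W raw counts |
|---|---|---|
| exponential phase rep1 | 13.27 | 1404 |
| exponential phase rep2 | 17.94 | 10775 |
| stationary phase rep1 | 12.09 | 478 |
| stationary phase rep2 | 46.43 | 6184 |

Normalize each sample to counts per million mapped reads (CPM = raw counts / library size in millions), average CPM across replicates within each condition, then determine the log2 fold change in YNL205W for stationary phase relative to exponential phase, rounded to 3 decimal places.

-2.032

CPM(exponential phase rep1) = 1404 / 13.27 = 105.8026
CPM(exponential phase rep2) = 10775 / 17.94 = 600.6132
CPM(stationary phase rep1) = 478 / 12.09 = 39.5368
CPM(stationary phase rep2) = 6184 / 46.43 = 133.1897
mean CPM(exponential phase) = 353.2079; mean CPM(stationary phase) = 86.3633
Fold change = 86.3633 / 353.2079 = 0.24451
log2(0.24451) = -2.0320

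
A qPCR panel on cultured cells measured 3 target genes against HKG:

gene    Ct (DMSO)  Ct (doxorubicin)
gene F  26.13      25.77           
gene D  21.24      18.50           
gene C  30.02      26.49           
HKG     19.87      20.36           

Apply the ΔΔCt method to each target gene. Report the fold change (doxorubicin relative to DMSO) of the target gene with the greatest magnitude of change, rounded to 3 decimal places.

gene F: ΔΔCt = (25.77−20.36) − (26.13−19.87) = 5.41 − 6.26 = -0.85; fold change = 2^0.85 = 1.803
gene D: ΔΔCt = (18.50−20.36) − (21.24−19.87) = -1.86 − 1.37 = -3.23; fold change = 2^3.23 = 9.383
gene C: ΔΔCt = (26.49−20.36) − (30.02−19.87) = 6.13 − 10.15 = -4.02; fold change = 2^4.02 = 16.223
gene C has the largest |ΔΔCt| = 4.02.

16.223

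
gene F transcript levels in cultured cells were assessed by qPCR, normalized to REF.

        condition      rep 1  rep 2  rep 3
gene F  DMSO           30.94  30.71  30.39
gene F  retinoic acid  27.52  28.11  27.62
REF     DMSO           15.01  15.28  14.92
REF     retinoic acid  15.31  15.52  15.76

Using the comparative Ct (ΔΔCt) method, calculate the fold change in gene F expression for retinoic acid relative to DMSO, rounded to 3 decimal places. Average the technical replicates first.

Mean Ct: gene F DMSO 30.680; gene F retinoic acid 27.750; REF DMSO 15.070; REF retinoic acid 15.530
ΔCt(DMSO) = 30.680 − 15.070 = 15.610
ΔCt(retinoic acid) = 27.750 − 15.530 = 12.220
ΔΔCt = 12.220 − 15.610 = -3.390
Fold change = 2^(−(-3.390)) = 2^3.390 = 10.4831

10.483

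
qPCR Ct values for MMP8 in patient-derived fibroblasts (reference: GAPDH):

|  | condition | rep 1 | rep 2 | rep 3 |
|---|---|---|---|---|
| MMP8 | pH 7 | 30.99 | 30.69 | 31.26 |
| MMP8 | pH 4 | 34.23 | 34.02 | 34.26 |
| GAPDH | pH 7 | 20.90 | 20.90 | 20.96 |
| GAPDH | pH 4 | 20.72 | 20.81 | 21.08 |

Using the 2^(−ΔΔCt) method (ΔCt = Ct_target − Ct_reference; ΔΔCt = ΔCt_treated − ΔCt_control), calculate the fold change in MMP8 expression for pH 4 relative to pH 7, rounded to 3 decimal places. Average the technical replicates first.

Mean Ct: MMP8 pH 7 30.980; MMP8 pH 4 34.170; GAPDH pH 7 20.920; GAPDH pH 4 20.870
ΔCt(pH 7) = 30.980 − 20.920 = 10.060
ΔCt(pH 4) = 34.170 − 20.870 = 13.300
ΔΔCt = 13.300 − 10.060 = 3.240
Fold change = 2^(−3.240) = 0.1058

0.106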